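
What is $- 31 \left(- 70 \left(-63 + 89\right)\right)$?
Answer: $56420$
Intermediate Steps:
$- 31 \left(- 70 \left(-63 + 89\right)\right) = - 31 \left(\left(-70\right) 26\right) = \left(-31\right) \left(-1820\right) = 56420$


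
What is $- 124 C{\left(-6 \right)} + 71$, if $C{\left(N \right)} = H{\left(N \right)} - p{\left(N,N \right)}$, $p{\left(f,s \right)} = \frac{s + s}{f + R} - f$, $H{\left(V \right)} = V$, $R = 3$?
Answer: $2055$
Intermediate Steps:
$p{\left(f,s \right)} = - f + \frac{2 s}{3 + f}$ ($p{\left(f,s \right)} = \frac{s + s}{f + 3} - f = \frac{2 s}{3 + f} - f = - f + \frac{2 s}{3 + f}$)
$C{\left(N \right)} = N - \frac{- N - N^{2}}{3 + N}$ ($C{\left(N \right)} = N - \frac{- N^{2} - 3 N + 2 N}{3 + N} = N - \frac{- N - N^{2}}{3 + N}$)
$- 124 C{\left(-6 \right)} + 71 = - 124 \cdot 2 \left(-6\right) \frac{1}{3 - 6} \left(2 - 6\right) + 71 = - 124 \cdot 2 \left(-6\right) \frac{1}{-3} \left(-4\right) + 71 = - 124 \cdot 2 \left(-6\right) \left(- \frac{1}{3}\right) \left(-4\right) + 71 = \left(-124\right) \left(-16\right) + 71 = 1984 + 71 = 2055$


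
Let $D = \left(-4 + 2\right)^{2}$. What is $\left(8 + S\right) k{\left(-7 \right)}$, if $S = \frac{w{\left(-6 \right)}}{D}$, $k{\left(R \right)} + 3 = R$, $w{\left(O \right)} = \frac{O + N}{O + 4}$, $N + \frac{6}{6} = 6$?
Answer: $- \frac{325}{4} \approx -81.25$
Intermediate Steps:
$N = 5$ ($N = -1 + 6 = 5$)
$w{\left(O \right)} = \frac{5 + O}{4 + O}$ ($w{\left(O \right)} = \frac{O + 5}{O + 4} = \frac{5 + O}{4 + O}$)
$D = 4$ ($D = \left(-2\right)^{2} = 4$)
$k{\left(R \right)} = -3 + R$
$S = \frac{1}{8}$ ($S = \frac{\frac{1}{4 - 6} \left(5 - 6\right)}{4} = \frac{1}{-2} \left(-1\right) \frac{1}{4} = \left(- \frac{1}{2}\right) \left(-1\right) \frac{1}{4} = \frac{1}{2} \cdot \frac{1}{4} = \frac{1}{8} \approx 0.125$)
$\left(8 + S\right) k{\left(-7 \right)} = \left(8 + \frac{1}{8}\right) \left(-3 - 7\right) = \frac{65}{8} \left(-10\right) = - \frac{325}{4}$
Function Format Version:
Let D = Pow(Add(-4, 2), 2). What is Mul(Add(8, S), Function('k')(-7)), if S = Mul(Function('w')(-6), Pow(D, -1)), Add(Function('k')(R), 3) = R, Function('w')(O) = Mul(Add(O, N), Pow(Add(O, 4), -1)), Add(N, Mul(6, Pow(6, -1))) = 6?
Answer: Rational(-325, 4) ≈ -81.250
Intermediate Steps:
N = 5 (N = Add(-1, 6) = 5)
Function('w')(O) = Mul(Pow(Add(4, O), -1), Add(5, O)) (Function('w')(O) = Mul(Add(O, 5), Pow(Add(O, 4), -1)) = Mul(Add(5, O), Pow(Add(4, O), -1)) = Mul(Pow(Add(4, O), -1), Add(5, O)))
D = 4 (D = Pow(-2, 2) = 4)
Function('k')(R) = Add(-3, R)
S = Rational(1, 8) (S = Mul(Mul(Pow(Add(4, -6), -1), Add(5, -6)), Pow(4, -1)) = Mul(Mul(Pow(-2, -1), -1), Rational(1, 4)) = Mul(Mul(Rational(-1, 2), -1), Rational(1, 4)) = Mul(Rational(1, 2), Rational(1, 4)) = Rational(1, 8) ≈ 0.12500)
Mul(Add(8, S), Function('k')(-7)) = Mul(Add(8, Rational(1, 8)), Add(-3, -7)) = Mul(Rational(65, 8), -10) = Rational(-325, 4)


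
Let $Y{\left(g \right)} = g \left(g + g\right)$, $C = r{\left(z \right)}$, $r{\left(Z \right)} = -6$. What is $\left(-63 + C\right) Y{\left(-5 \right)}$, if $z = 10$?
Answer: $-3450$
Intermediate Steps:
$C = -6$
$Y{\left(g \right)} = 2 g^{2}$ ($Y{\left(g \right)} = g 2 g = 2 g^{2}$)
$\left(-63 + C\right) Y{\left(-5 \right)} = \left(-63 - 6\right) 2 \left(-5\right)^{2} = - 69 \cdot 2 \cdot 25 = \left(-69\right) 50 = -3450$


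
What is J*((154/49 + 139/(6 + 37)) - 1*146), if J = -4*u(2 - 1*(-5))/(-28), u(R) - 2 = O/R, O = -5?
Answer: -378243/14749 ≈ -25.645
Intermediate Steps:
u(R) = 2 - 5/R
J = 9/49 (J = -4*(2 - 5/(2 - 1*(-5)))/(-28) = -4*(2 - 5/(2 + 5))*(-1/28) = -4*(2 - 5/7)*(-1/28) = -4*9/7*(-1/28) = -36/7*(-1/28) = 9/49 ≈ 0.18367)
J*((154/49 + 139/(6 + 37)) - 1*146) = 9*((154/49 + 139/(6 + 37)) - 1*146)/49 = 9*((154*(1/49) + 139/43) - 146)/49 = 9*((22/7 + 139*(1/43)) - 146)/49 = 9*((22/7 + 139/43) - 146)/49 = 9*(1919/301 - 146)/49 = (9/49)*(-42027/301) = -378243/14749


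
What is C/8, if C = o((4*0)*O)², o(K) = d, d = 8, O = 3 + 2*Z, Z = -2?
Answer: 8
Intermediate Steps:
O = -1 (O = 3 + 2*(-2) = 3 - 4 = -1)
o(K) = 8
C = 64 (C = 8² = 64)
C/8 = 64/8 = 64*(⅛) = 8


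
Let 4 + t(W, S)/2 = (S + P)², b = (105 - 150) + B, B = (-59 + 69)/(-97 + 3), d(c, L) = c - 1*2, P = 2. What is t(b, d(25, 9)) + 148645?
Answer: 149887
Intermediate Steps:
d(c, L) = -2 + c (d(c, L) = c - 2 = -2 + c)
B = -5/47 (B = 10/(-94) = 10*(-1/94) = -5/47 ≈ -0.10638)
b = -2120/47 (b = (105 - 150) - 5/47 = -45 - 5/47 = -2120/47 ≈ -45.106)
t(W, S) = -8 + 2*(2 + S)² (t(W, S) = -8 + 2*(S + 2)² = -8 + 2*(2 + S)²)
t(b, d(25, 9)) + 148645 = 2*(-2 + 25)*(4 + (-2 + 25)) + 148645 = 2*23*(4 + 23) + 148645 = 2*23*27 + 148645 = 1242 + 148645 = 149887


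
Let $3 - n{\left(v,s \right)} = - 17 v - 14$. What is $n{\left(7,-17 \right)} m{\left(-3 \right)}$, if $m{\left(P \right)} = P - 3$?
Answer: $-816$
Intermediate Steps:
$m{\left(P \right)} = -3 + P$
$n{\left(v,s \right)} = 17 + 17 v$ ($n{\left(v,s \right)} = 3 - \left(- 17 v - 14\right) = 3 - \left(-14 - 17 v\right) = 3 + \left(14 + 17 v\right) = 17 + 17 v$)
$n{\left(7,-17 \right)} m{\left(-3 \right)} = \left(17 + 17 \cdot 7\right) \left(-3 - 3\right) = \left(17 + 119\right) \left(-6\right) = 136 \left(-6\right) = -816$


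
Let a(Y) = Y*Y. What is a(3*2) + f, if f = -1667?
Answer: -1631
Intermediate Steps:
a(Y) = Y**2
a(3*2) + f = (3*2)**2 - 1667 = 6**2 - 1667 = 36 - 1667 = -1631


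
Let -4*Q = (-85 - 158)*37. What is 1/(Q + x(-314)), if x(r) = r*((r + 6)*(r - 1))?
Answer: -4/121848129 ≈ -3.2828e-8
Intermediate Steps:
x(r) = r*(-1 + r)*(6 + r) (x(r) = r*((6 + r)*(-1 + r)) = r*((-1 + r)*(6 + r)) = r*(-1 + r)*(6 + r))
Q = 8991/4 (Q = -(-85 - 158)*37/4 = -(-243)*37/4 = -¼*(-8991) = 8991/4 ≈ 2247.8)
1/(Q + x(-314)) = 1/(8991/4 - 314*(-6 + (-314)² + 5*(-314))) = 1/(8991/4 - 314*(-6 + 98596 - 1570)) = 1/(8991/4 - 314*97020) = 1/(8991/4 - 30464280) = 1/(-121848129/4) = -4/121848129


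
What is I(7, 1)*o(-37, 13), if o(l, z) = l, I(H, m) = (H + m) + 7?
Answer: -555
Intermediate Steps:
I(H, m) = 7 + H + m
I(7, 1)*o(-37, 13) = (7 + 7 + 1)*(-37) = 15*(-37) = -555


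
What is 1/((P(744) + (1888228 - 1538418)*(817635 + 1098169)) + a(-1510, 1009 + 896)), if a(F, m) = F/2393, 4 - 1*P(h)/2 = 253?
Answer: 2393/1603710580402096 ≈ 1.4922e-12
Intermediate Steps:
P(h) = -498 (P(h) = 8 - 2*253 = 8 - 506 = -498)
a(F, m) = F/2393 (a(F, m) = F*(1/2393) = F/2393)
1/((P(744) + (1888228 - 1538418)*(817635 + 1098169)) + a(-1510, 1009 + 896)) = 1/((-498 + (1888228 - 1538418)*(817635 + 1098169)) + (1/2393)*(-1510)) = 1/((-498 + 349810*1915804) - 1510/2393) = 1/((-498 + 670167397240) - 1510/2393) = 1/(670167396742 - 1510/2393) = 1/(1603710580402096/2393) = 2393/1603710580402096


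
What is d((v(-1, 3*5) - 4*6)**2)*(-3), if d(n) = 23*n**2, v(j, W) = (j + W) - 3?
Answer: -1970709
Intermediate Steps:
v(j, W) = -3 + W + j (v(j, W) = (W + j) - 3 = -3 + W + j)
d((v(-1, 3*5) - 4*6)**2)*(-3) = (23*(((-3 + 3*5 - 1) - 4*6)**2)**2)*(-3) = (23*(((-3 + 15 - 1) - 24)**2)**2)*(-3) = (23*((11 - 24)**2)**2)*(-3) = (23*((-13)**2)**2)*(-3) = (23*169**2)*(-3) = (23*28561)*(-3) = 656903*(-3) = -1970709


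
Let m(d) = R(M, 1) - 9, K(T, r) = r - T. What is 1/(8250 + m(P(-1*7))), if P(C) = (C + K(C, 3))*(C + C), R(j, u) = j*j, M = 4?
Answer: 1/8257 ≈ 0.00012111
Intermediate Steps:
R(j, u) = j²
P(C) = 6*C (P(C) = (C + (3 - C))*(C + C) = 3*(2*C) = 6*C)
m(d) = 7 (m(d) = 4² - 9 = 16 - 9 = 7)
1/(8250 + m(P(-1*7))) = 1/(8250 + 7) = 1/8257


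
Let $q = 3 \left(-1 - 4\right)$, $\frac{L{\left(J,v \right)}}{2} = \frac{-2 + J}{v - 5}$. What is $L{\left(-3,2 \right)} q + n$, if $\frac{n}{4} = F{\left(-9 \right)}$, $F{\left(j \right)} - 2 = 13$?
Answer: $10$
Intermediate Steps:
$F{\left(j \right)} = 15$ ($F{\left(j \right)} = 2 + 13 = 15$)
$n = 60$ ($n = 4 \cdot 15 = 60$)
$L{\left(J,v \right)} = \frac{2 \left(-2 + J\right)}{-5 + v}$ ($L{\left(J,v \right)} = 2 \frac{-2 + J}{v - 5} = 2 \frac{-2 + J}{-5 + v} = \frac{2 \left(-2 + J\right)}{-5 + v}$)
$q = -15$ ($q = 3 \left(-5\right) = -15$)
$L{\left(-3,2 \right)} q + n = \frac{2 \left(-2 - 3\right)}{-5 + 2} \left(-15\right) + 60 = 2 \frac{1}{-3} \left(-5\right) \left(-15\right) + 60 = 2 \left(- \frac{1}{3}\right) \left(-5\right) \left(-15\right) + 60 = \frac{10}{3} \left(-15\right) + 60 = -50 + 60 = 10$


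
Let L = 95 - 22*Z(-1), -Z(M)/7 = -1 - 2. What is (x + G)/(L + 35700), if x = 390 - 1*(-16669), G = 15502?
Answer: 32561/35333 ≈ 0.92155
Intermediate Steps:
Z(M) = 21 (Z(M) = -7*(-1 - 2) = -7*(-3) = 21)
L = -367 (L = 95 - 22*21 = 95 - 462 = -367)
x = 17059 (x = 390 + 16669 = 17059)
(x + G)/(L + 35700) = (17059 + 15502)/(-367 + 35700) = 32561/35333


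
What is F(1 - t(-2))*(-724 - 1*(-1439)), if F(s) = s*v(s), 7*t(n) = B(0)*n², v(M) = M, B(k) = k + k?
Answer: 715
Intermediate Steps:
B(k) = 2*k
t(n) = 0 (t(n) = ((2*0)*n²)/7 = (0*n²)/7 = (⅐)*0 = 0)
F(s) = s² (F(s) = s*s = s²)
F(1 - t(-2))*(-724 - 1*(-1439)) = (1 - 1*0)²*(-724 - 1*(-1439)) = (1 + 0)²*(-724 + 1439) = 1²*715 = 1*715 = 715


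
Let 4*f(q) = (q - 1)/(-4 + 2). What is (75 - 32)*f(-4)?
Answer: 215/8 ≈ 26.875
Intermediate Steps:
f(q) = ⅛ - q/8 (f(q) = ((q - 1)/(-4 + 2))/4 = ((-1 + q)/(-2))/4 = ((-1 + q)*(-½))/4 = (½ - q/2)/4 = ⅛ - q/8)
(75 - 32)*f(-4) = (75 - 32)*(⅛ - ⅛*(-4)) = 43*(⅛ + ½) = 43*(5/8) = 215/8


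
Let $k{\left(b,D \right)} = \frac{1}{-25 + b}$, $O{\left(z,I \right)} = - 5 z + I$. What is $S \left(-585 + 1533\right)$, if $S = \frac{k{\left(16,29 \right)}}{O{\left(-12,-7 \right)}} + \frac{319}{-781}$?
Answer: $- \frac{4393664}{11289} \approx -389.2$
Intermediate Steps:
$O{\left(z,I \right)} = I - 5 z$
$S = - \frac{13904}{33867}$ ($S = \frac{1}{\left(-25 + 16\right) \left(-7 - -60\right)} + \frac{319}{-781} = \frac{1}{\left(-9\right) \left(-7 + 60\right)} + 319 \left(- \frac{1}{781}\right) = - \frac{1}{9 \cdot 53} - \frac{29}{71} = \left(- \frac{1}{9}\right) \frac{1}{53} - \frac{29}{71} = - \frac{1}{477} - \frac{29}{71} = - \frac{13904}{33867} \approx -0.41055$)
$S \left(-585 + 1533\right) = - \frac{13904 \left(-585 + 1533\right)}{33867} = \left(- \frac{13904}{33867}\right) 948 = - \frac{4393664}{11289}$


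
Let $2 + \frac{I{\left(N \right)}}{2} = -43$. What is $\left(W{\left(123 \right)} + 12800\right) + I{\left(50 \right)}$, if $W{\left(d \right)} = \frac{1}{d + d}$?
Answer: $\frac{3126661}{246} \approx 12710.0$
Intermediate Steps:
$I{\left(N \right)} = -90$ ($I{\left(N \right)} = -4 + 2 \left(-43\right) = -4 - 86 = -90$)
$W{\left(d \right)} = \frac{1}{2 d}$
$\left(W{\left(123 \right)} + 12800\right) + I{\left(50 \right)} = \left(\frac{1}{2 \cdot 123} + 12800\right) - 90 = \left(\frac{1}{2} \cdot \frac{1}{123} + 12800\right) - 90 = \left(\frac{1}{246} + 12800\right) - 90 = \frac{3148801}{246} - 90 = \frac{3126661}{246}$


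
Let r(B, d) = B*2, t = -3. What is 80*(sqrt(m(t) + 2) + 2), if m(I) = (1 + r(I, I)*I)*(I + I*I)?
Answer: 160 + 160*sqrt(29) ≈ 1021.6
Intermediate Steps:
r(B, d) = 2*B
m(I) = (1 + 2*I**2)*(I + I**2) (m(I) = (1 + (2*I)*I)*(I + I*I) = (1 + 2*I**2)*(I + I**2))
80*(sqrt(m(t) + 2) + 2) = 80*(sqrt(-3*(1 - 3 + 2*(-3)**2 + 2*(-3)**3) + 2) + 2) = 80*(sqrt(-3*(1 - 3 + 2*9 + 2*(-27)) + 2) + 2) = 80*(sqrt(-3*(1 - 3 + 18 - 54) + 2) + 2) = 80*(sqrt(-3*(-38) + 2) + 2) = 80*(sqrt(114 + 2) + 2) = 80*(sqrt(116) + 2) = 80*(2*sqrt(29) + 2) = 80*(2 + 2*sqrt(29)) = 160 + 160*sqrt(29)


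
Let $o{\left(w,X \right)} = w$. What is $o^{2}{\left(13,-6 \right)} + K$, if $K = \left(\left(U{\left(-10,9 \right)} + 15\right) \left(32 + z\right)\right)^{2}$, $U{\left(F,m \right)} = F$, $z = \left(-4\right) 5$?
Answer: $3769$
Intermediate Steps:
$z = -20$
$K = 3600$ ($K = \left(\left(-10 + 15\right) \left(32 - 20\right)\right)^{2} = \left(5 \cdot 12\right)^{2} = 60^{2} = 3600$)
$o^{2}{\left(13,-6 \right)} + K = 13^{2} + 3600 = 169 + 3600 = 3769$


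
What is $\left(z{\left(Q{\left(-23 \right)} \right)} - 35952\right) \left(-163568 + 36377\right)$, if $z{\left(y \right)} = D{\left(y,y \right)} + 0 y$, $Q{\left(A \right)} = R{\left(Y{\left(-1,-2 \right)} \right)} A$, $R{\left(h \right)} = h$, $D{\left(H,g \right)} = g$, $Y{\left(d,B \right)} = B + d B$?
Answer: $4572770832$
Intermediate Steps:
$Y{\left(d,B \right)} = B + B d$
$Q{\left(A \right)} = 0$ ($Q{\left(A \right)} = - 2 \left(1 - 1\right) A = \left(-2\right) 0 A = 0 A = 0$)
$z{\left(y \right)} = y$ ($z{\left(y \right)} = y + 0 y = y + 0 = y$)
$\left(z{\left(Q{\left(-23 \right)} \right)} - 35952\right) \left(-163568 + 36377\right) = \left(0 - 35952\right) \left(-163568 + 36377\right) = \left(-35952\right) \left(-127191\right) = 4572770832$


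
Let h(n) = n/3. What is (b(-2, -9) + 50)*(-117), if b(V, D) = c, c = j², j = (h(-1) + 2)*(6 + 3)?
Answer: -32175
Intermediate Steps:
h(n) = n/3 (h(n) = n*(⅓) = n/3)
j = 15 (j = ((⅓)*(-1) + 2)*(6 + 3) = (-⅓ + 2)*9 = (5/3)*9 = 15)
c = 225 (c = 15² = 225)
b(V, D) = 225
(b(-2, -9) + 50)*(-117) = (225 + 50)*(-117) = 275*(-117) = -32175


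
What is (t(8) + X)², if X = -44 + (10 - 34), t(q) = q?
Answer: 3600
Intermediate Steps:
X = -68 (X = -44 - 24 = -68)
(t(8) + X)² = (8 - 68)² = (-60)² = 3600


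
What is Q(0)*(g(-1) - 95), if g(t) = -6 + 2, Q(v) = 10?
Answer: -990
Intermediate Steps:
g(t) = -4
Q(0)*(g(-1) - 95) = 10*(-4 - 95) = 10*(-99) = -990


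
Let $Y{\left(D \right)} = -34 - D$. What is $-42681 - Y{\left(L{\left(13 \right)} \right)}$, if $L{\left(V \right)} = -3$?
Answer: $-42650$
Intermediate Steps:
$-42681 - Y{\left(L{\left(13 \right)} \right)} = -42681 - \left(-34 - -3\right) = -42681 - \left(-34 + 3\right) = -42681 - -31 = -42681 + 31 = -42650$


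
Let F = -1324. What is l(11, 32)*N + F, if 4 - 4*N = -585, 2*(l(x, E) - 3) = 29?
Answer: 10023/8 ≈ 1252.9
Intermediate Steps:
l(x, E) = 35/2 (l(x, E) = 3 + (½)*29 = 3 + 29/2 = 35/2)
N = 589/4 (N = 1 - ¼*(-585) = 1 + 585/4 = 589/4 ≈ 147.25)
l(11, 32)*N + F = (35/2)*(589/4) - 1324 = 20615/8 - 1324 = 10023/8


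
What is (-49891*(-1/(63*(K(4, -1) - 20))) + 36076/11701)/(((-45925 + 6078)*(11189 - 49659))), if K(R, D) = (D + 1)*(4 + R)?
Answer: -538318831/22600150986533400 ≈ -2.3819e-8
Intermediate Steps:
K(R, D) = (1 + D)*(4 + R)
(-49891*(-1/(63*(K(4, -1) - 20))) + 36076/11701)/(((-45925 + 6078)*(11189 - 49659))) = (-49891*(-1/(63*((4 + 4 + 4*(-1) - 1*4) - 20))) + 36076/11701)/(((-45925 + 6078)*(11189 - 49659))) = (-49891*(-1/(63*((4 + 4 - 4 - 4) - 20))) + 36076*(1/11701))/((-39847*(-38470))) = (-49891*(-1/(63*(0 - 20))) + 36076/11701)/1532914090 = (-49891/((-63*(-20))) + 36076/11701)*(1/1532914090) = (-49891/1260 + 36076/11701)*(1/1532914090) = -538318831/14743260*1/1532914090 = -538318831/22600150986533400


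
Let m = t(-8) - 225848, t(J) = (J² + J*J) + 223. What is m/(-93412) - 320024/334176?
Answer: 355168778/243875379 ≈ 1.4564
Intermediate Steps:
t(J) = 223 + 2*J² (t(J) = (J² + J²) + 223 = 2*J² + 223 = 223 + 2*J²)
m = -225497 (m = (223 + 2*(-8)²) - 225848 = (223 + 2*64) - 225848 = (223 + 128) - 225848 = 351 - 225848 = -225497)
m/(-93412) - 320024/334176 = -225497/(-93412) - 320024/334176 = -225497*(-1/93412) - 320024*1/334176 = 225497/93412 - 40003/41772 = 355168778/243875379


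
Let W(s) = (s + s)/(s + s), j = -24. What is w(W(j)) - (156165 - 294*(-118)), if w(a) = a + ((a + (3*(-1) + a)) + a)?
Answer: -190856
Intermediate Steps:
W(s) = 1 (W(s) = (2*s)/((2*s)) = (2*s)*(1/(2*s)) = 1)
w(a) = -3 + 4*a (w(a) = a + ((a + (-3 + a)) + a) = a + ((-3 + 2*a) + a) = a + (-3 + 3*a) = -3 + 4*a)
w(W(j)) - (156165 - 294*(-118)) = (-3 + 4*1) - (156165 - 294*(-118)) = (-3 + 4) - (156165 + 34692) = 1 - 1*190857 = 1 - 190857 = -190856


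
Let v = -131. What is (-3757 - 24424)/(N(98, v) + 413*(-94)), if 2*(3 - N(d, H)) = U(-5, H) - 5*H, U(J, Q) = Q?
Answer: 28181/39081 ≈ 0.72109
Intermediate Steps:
N(d, H) = 3 + 2*H (N(d, H) = 3 - (H - 5*H)/2 = 3 - (-2)*H = 3 + 2*H)
(-3757 - 24424)/(N(98, v) + 413*(-94)) = (-3757 - 24424)/((3 + 2*(-131)) + 413*(-94)) = -28181/((3 - 262) - 38822) = -28181/(-259 - 38822) = -28181/(-39081) = -28181*(-1/39081) = 28181/39081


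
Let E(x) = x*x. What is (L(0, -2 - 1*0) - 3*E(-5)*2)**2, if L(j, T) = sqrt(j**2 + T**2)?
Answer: 21904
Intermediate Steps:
L(j, T) = sqrt(T**2 + j**2)
E(x) = x**2
(L(0, -2 - 1*0) - 3*E(-5)*2)**2 = (sqrt((-2 - 1*0)**2 + 0**2) - 3*(-5)**2*2)**2 = (sqrt((-2 + 0)**2 + 0) - 3*25*2)**2 = (sqrt((-2)**2 + 0) - 75*2)**2 = (sqrt(4 + 0) - 150)**2 = (sqrt(4) - 150)**2 = (2 - 150)**2 = (-148)**2 = 21904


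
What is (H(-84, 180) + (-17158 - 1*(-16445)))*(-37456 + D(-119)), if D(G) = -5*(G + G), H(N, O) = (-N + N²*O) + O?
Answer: -46044437846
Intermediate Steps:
H(N, O) = O - N + O*N² (H(N, O) = (-N + O*N²) + O = O - N + O*N²)
D(G) = -10*G
(H(-84, 180) + (-17158 - 1*(-16445)))*(-37456 + D(-119)) = ((180 - 1*(-84) + 180*(-84)²) + (-17158 - 1*(-16445)))*(-37456 - 10*(-119)) = ((180 + 84 + 180*7056) + (-17158 + 16445))*(-37456 + 1190) = ((180 + 84 + 1270080) - 713)*(-36266) = (1270344 - 713)*(-36266) = 1269631*(-36266) = -46044437846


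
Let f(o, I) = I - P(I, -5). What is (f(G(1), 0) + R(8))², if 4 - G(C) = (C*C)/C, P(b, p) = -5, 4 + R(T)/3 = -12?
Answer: 1849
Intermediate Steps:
R(T) = -48 (R(T) = -12 + 3*(-12) = -12 - 36 = -48)
G(C) = 4 - C (G(C) = 4 - C*C/C = 4 - C²/C = 4 - C)
f(o, I) = 5 + I (f(o, I) = I - 1*(-5) = I + 5 = 5 + I)
(f(G(1), 0) + R(8))² = ((5 + 0) - 48)² = (5 - 48)² = (-43)² = 1849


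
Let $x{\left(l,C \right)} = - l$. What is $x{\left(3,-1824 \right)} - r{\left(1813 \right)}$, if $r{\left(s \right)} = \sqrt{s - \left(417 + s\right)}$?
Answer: $-3 - i \sqrt{417} \approx -3.0 - 20.421 i$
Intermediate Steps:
$r{\left(s \right)} = i \sqrt{417}$ ($r{\left(s \right)} = \sqrt{-417} = i \sqrt{417}$)
$x{\left(3,-1824 \right)} - r{\left(1813 \right)} = \left(-1\right) 3 - i \sqrt{417} = -3 - i \sqrt{417}$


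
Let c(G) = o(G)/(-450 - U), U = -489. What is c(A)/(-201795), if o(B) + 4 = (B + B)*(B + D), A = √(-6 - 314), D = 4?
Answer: 644/7870005 - 64*I*√5/7870005 ≈ 8.183e-5 - 1.8184e-5*I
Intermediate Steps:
A = 8*I*√5 (A = √(-320) = 8*I*√5 ≈ 17.889*I)
o(B) = -4 + 2*B*(4 + B) (o(B) = -4 + (B + B)*(B + 4) = -4 + (2*B)*(4 + B) = -4 + 2*B*(4 + B))
c(G) = -4/39 + 2*G²/39 + 8*G/39 (c(G) = (-4 + 2*G² + 8*G)/(-450 - 1*(-489)) = (-4 + 2*G² + 8*G)/(-450 + 489) = (-4 + 2*G² + 8*G)/39 = (-4 + 2*G² + 8*G)*(1/39) = -4/39 + 2*G²/39 + 8*G/39)
c(A)/(-201795) = (-4/39 + 2*(8*I*√5)²/39 + 8*(8*I*√5)/39)/(-201795) = (-4/39 + (2/39)*(-320) + 64*I*√5/39)*(-1/201795) = (-4/39 - 640/39 + 64*I*√5/39)*(-1/201795) = (-644/39 + 64*I*√5/39)*(-1/201795) = 644/7870005 - 64*I*√5/7870005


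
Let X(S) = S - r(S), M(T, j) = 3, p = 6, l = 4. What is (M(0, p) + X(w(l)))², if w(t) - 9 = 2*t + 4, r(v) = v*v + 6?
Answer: 178929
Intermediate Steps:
r(v) = 6 + v² (r(v) = v² + 6 = 6 + v²)
w(t) = 13 + 2*t (w(t) = 9 + (2*t + 4) = 9 + (4 + 2*t) = 13 + 2*t)
X(S) = -6 + S - S² (X(S) = S - (6 + S²) = S + (-6 - S²) = -6 + S - S²)
(M(0, p) + X(w(l)))² = (3 + (-6 + (13 + 2*4) - (13 + 2*4)²))² = (3 + (-6 + (13 + 8) - (13 + 8)²))² = (3 + (-6 + 21 - 1*21²))² = (3 + (-6 + 21 - 1*441))² = (3 + (-6 + 21 - 441))² = (3 - 426)² = (-423)² = 178929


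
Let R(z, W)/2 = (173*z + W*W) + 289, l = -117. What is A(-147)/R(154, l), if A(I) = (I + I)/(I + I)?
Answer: 1/81240 ≈ 1.2309e-5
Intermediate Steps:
A(I) = 1 (A(I) = (2*I)/((2*I)) = (2*I)*(1/(2*I)) = 1)
R(z, W) = 578 + 2*W² + 346*z (R(z, W) = 2*((173*z + W*W) + 289) = 2*((173*z + W²) + 289) = 2*((W² + 173*z) + 289) = 2*(289 + W² + 173*z) = 578 + 2*W² + 346*z)
A(-147)/R(154, l) = 1/(578 + 2*(-117)² + 346*154) = 1/(578 + 2*13689 + 53284) = 1/(578 + 27378 + 53284) = 1/81240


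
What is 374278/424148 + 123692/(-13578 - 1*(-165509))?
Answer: 54664072617/32220614894 ≈ 1.6966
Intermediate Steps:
374278/424148 + 123692/(-13578 - 1*(-165509)) = 374278*(1/424148) + 123692/(-13578 + 165509) = 187139/212074 + 123692/151931 = 54664072617/32220614894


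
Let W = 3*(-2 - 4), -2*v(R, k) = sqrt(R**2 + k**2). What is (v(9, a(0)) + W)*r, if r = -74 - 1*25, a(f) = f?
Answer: 4455/2 ≈ 2227.5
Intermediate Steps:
v(R, k) = -sqrt(R**2 + k**2)/2
W = -18 (W = 3*(-6) = -18)
r = -99 (r = -74 - 25 = -99)
(v(9, a(0)) + W)*r = (-sqrt(9**2 + 0**2)/2 - 18)*(-99) = (-sqrt(81 + 0)/2 - 18)*(-99) = (-sqrt(81)/2 - 18)*(-99) = (-1/2*9 - 18)*(-99) = (-9/2 - 18)*(-99) = -45/2*(-99) = 4455/2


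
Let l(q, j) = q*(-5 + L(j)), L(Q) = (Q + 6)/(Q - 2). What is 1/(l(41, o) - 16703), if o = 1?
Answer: -1/17195 ≈ -5.8156e-5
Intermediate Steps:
L(Q) = (6 + Q)/(-2 + Q)
l(q, j) = q*(-5 + (6 + j)/(-2 + j))
1/(l(41, o) - 16703) = 1/(4*41*(4 - 1*1)/(-2 + 1) - 16703) = 1/(4*41*(4 - 1)/(-1) - 16703) = 1/(4*41*(-1)*3 - 16703) = 1/(-492 - 16703) = 1/(-17195) = -1/17195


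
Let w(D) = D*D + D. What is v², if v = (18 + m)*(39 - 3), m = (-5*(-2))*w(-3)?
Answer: 7884864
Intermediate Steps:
w(D) = D + D² (w(D) = D² + D = D + D²)
m = 60 (m = (-5*(-2))*(-3*(1 - 3)) = 10*(-3*(-2)) = 10*6 = 60)
v = 2808 (v = (18 + 60)*(39 - 3) = 78*36 = 2808)
v² = 2808² = 7884864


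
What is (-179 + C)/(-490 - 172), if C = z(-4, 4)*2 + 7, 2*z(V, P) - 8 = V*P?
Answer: 90/331 ≈ 0.27190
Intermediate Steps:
z(V, P) = 4 + P*V/2 (z(V, P) = 4 + (V*P)/2 = 4 + (P*V)/2 = 4 + P*V/2)
C = -1 (C = (4 + (½)*4*(-4))*2 + 7 = (4 - 8)*2 + 7 = -4*2 + 7 = -8 + 7 = -1)
(-179 + C)/(-490 - 172) = (-179 - 1)/(-490 - 172) = -180/(-662) = -180*(-1/662) = 90/331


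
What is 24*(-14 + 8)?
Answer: -144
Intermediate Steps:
24*(-14 + 8) = 24*(-6) = -144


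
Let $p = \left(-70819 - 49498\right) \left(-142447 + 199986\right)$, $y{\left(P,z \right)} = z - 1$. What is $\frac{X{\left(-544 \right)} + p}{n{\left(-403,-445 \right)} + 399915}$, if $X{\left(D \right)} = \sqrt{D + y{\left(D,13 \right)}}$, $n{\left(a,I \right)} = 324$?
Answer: $- \frac{6922919863}{400239} + \frac{2 i \sqrt{133}}{400239} \approx -17297.0 + 5.7628 \cdot 10^{-5} i$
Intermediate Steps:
$y{\left(P,z \right)} = -1 + z$
$p = -6922919863$ ($p = \left(-120317\right) 57539 = -6922919863$)
$X{\left(D \right)} = \sqrt{12 + D}$ ($X{\left(D \right)} = \sqrt{D + \left(-1 + 13\right)} = \sqrt{D + 12} = \sqrt{12 + D}$)
$\frac{X{\left(-544 \right)} + p}{n{\left(-403,-445 \right)} + 399915} = \frac{\sqrt{12 - 544} - 6922919863}{324 + 399915} = \frac{\sqrt{-532} - 6922919863}{400239} = \left(2 i \sqrt{133} - 6922919863\right) \frac{1}{400239} = \left(-6922919863 + 2 i \sqrt{133}\right) \frac{1}{400239} = - \frac{6922919863}{400239} + \frac{2 i \sqrt{133}}{400239}$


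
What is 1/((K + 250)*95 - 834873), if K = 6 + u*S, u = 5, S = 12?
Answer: -1/804853 ≈ -1.2425e-6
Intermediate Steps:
K = 66 (K = 6 + 5*12 = 6 + 60 = 66)
1/((K + 250)*95 - 834873) = 1/((66 + 250)*95 - 834873) = 1/(316*95 - 834873) = 1/(30020 - 834873) = 1/(-804853) = -1/804853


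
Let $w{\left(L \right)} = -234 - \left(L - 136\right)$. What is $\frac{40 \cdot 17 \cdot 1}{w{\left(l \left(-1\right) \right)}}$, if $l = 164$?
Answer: $\frac{340}{33} \approx 10.303$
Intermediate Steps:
$w{\left(L \right)} = -98 - L$ ($w{\left(L \right)} = -234 - \left(-136 + L\right) = -98 - L$)
$\frac{40 \cdot 17 \cdot 1}{w{\left(l \left(-1\right) \right)}} = \frac{40 \cdot 17 \cdot 1}{-98 - 164 \left(-1\right)} = \frac{680 \cdot 1}{-98 - -164} = \frac{680}{-98 + 164} = \frac{680}{66} = 680 \cdot \frac{1}{66} = \frac{340}{33}$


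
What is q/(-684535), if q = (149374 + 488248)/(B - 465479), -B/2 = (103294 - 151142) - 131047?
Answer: 637622/73716889615 ≈ 8.6496e-6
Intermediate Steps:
B = 357790 (B = -2*((103294 - 151142) - 131047) = -2*(-47848 - 131047) = -2*(-178895) = 357790)
q = -637622/107689 (q = (149374 + 488248)/(357790 - 465479) = 637622/(-107689) = 637622*(-1/107689) = -637622/107689 ≈ -5.9210)
q/(-684535) = -637622/107689/(-684535) = -637622/107689*(-1/684535) = 637622/73716889615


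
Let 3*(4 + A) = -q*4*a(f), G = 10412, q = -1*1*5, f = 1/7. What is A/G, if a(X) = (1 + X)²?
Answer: 173/382641 ≈ 0.00045212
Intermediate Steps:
f = ⅐ ≈ 0.14286
q = -5 (q = -1*5 = -5)
A = 692/147 (A = -4 + (-(-5*4)*(1 + ⅐)²)/3 = -4 + (-(-20)*(8/7)²)/3 = -4 + (-(-20)*64/49)/3 = -4 + (-1*(-1280/49))/3 = -4 + (⅓)*(1280/49) = -4 + 1280/147 = 692/147 ≈ 4.7075)
A/G = (692/147)/10412 = (692/147)*(1/10412) = 173/382641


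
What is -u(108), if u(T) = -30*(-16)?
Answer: -480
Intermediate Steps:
u(T) = 480
-u(108) = -1*480 = -480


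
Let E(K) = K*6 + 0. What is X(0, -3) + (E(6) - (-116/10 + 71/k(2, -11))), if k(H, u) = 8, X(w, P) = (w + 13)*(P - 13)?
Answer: -6771/40 ≈ -169.27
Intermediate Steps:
X(w, P) = (-13 + P)*(13 + w) (X(w, P) = (13 + w)*(-13 + P) = (-13 + P)*(13 + w))
E(K) = 6*K (E(K) = 6*K + 0 = 6*K)
X(0, -3) + (E(6) - (-116/10 + 71/k(2, -11))) = (-169 - 13*0 + 13*(-3) - 3*0) + (6*6 - (-116/10 + 71/8)) = (-169 + 0 - 39 + 0) + (36 - (-116*1/10 + 71*(1/8))) = -208 + (36 - (-58/5 + 71/8)) = -208 + (36 - 1*(-109/40)) = -208 + (36 + 109/40) = -208 + 1549/40 = -6771/40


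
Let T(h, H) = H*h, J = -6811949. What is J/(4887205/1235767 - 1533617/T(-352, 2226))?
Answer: -6595926459590884416/5724572531399 ≈ -1.1522e+6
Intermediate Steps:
J/(4887205/1235767 - 1533617/T(-352, 2226)) = -6811949/(4887205/1235767 - 1533617/(2226*(-352))) = -6811949/(4887205*(1/1235767) - 1533617/(-783552)) = -6811949/(4887205/1235767 - 1533617*(-1/783552)) = -6811949/(4887205/1235767 + 1533617/783552) = -6811949/5724572531399/968287704384 = -6811949*968287704384/5724572531399 = -6595926459590884416/5724572531399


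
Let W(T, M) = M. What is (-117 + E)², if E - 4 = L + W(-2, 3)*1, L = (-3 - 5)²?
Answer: 2116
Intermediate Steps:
L = 64 (L = (-8)² = 64)
E = 71 (E = 4 + (64 + 3*1) = 4 + (64 + 3) = 4 + 67 = 71)
(-117 + E)² = (-117 + 71)² = (-46)² = 2116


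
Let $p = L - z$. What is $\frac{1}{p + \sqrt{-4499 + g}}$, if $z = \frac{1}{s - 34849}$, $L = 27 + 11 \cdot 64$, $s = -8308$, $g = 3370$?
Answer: $\frac{1361507023576}{997364458368545} - \frac{1862526649 i \sqrt{1129}}{997364458368545} \approx 0.0013651 - 6.2747 \cdot 10^{-5} i$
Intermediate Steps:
$L = 731$ ($L = 27 + 704 = 731$)
$z = - \frac{1}{43157}$ ($z = \frac{1}{-8308 - 34849} = \frac{1}{-43157} = - \frac{1}{43157} \approx -2.3171 \cdot 10^{-5}$)
$p = \frac{31547768}{43157}$ ($p = 731 - - \frac{1}{43157} = 731 + \frac{1}{43157} = \frac{31547768}{43157} \approx 731.0$)
$\frac{1}{p + \sqrt{-4499 + g}} = \frac{1}{\frac{31547768}{43157} + \sqrt{-4499 + 3370}} = \frac{1}{\frac{31547768}{43157} + \sqrt{-1129}} = \frac{1}{\frac{31547768}{43157} + i \sqrt{1129}}$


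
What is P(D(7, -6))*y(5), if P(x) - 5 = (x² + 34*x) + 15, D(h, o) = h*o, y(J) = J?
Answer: 1780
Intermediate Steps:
P(x) = 20 + x² + 34*x (P(x) = 5 + ((x² + 34*x) + 15) = 5 + (15 + x² + 34*x) = 20 + x² + 34*x)
P(D(7, -6))*y(5) = (20 + (7*(-6))² + 34*(7*(-6)))*5 = (20 + (-42)² + 34*(-42))*5 = (20 + 1764 - 1428)*5 = 356*5 = 1780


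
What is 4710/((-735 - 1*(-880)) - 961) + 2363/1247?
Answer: -657527/169592 ≈ -3.8771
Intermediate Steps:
4710/((-735 - 1*(-880)) - 961) + 2363/1247 = 4710/((-735 + 880) - 961) + 2363*(1/1247) = 4710/(145 - 961) + 2363/1247 = 4710/(-816) + 2363/1247 = 4710*(-1/816) + 2363/1247 = -785/136 + 2363/1247 = -657527/169592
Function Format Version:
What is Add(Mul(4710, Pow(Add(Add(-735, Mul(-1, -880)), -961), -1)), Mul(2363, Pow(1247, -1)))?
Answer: Rational(-657527, 169592) ≈ -3.8771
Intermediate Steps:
Add(Mul(4710, Pow(Add(Add(-735, Mul(-1, -880)), -961), -1)), Mul(2363, Pow(1247, -1))) = Add(Mul(4710, Pow(Add(Add(-735, 880), -961), -1)), Mul(2363, Rational(1, 1247))) = Add(Mul(4710, Pow(Add(145, -961), -1)), Rational(2363, 1247)) = Add(Mul(4710, Pow(-816, -1)), Rational(2363, 1247)) = Add(Mul(4710, Rational(-1, 816)), Rational(2363, 1247)) = Add(Rational(-785, 136), Rational(2363, 1247)) = Rational(-657527, 169592)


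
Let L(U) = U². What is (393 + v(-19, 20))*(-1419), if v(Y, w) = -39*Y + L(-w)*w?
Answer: -12961146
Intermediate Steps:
v(Y, w) = w³ - 39*Y (v(Y, w) = -39*Y + (-w)²*w = -39*Y + w²*w = -39*Y + w³ = w³ - 39*Y)
(393 + v(-19, 20))*(-1419) = (393 + (20³ - 39*(-19)))*(-1419) = (393 + (8000 + 741))*(-1419) = (393 + 8741)*(-1419) = 9134*(-1419) = -12961146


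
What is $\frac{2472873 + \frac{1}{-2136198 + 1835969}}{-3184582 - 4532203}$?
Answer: $- \frac{742428187916}{2316802643765} \approx -0.32045$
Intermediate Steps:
$\frac{2472873 + \frac{1}{-2136198 + 1835969}}{-3184582 - 4532203} = \frac{2472873 + \frac{1}{-300229}}{-7716785} = \left(2472873 - \frac{1}{300229}\right) \left(- \frac{1}{7716785}\right) = \frac{742428187916}{300229} \left(- \frac{1}{7716785}\right) = - \frac{742428187916}{2316802643765}$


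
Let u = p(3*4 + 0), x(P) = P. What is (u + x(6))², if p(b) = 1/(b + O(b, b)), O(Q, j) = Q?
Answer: 21025/576 ≈ 36.502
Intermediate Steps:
p(b) = 1/(2*b) (p(b) = 1/(b + b) = 1/(2*b))
u = 1/24 (u = 1/(2*(3*4 + 0)) = 1/(2*(12 + 0)) = (½)/12 = (½)*(1/12) = 1/24 ≈ 0.041667)
(u + x(6))² = (1/24 + 6)² = (145/24)² = 21025/576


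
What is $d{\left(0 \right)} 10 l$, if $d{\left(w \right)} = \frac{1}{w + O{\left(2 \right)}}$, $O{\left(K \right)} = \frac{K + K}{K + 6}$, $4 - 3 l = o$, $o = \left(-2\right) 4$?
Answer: $80$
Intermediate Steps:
$o = -8$
$l = 4$ ($l = \frac{4}{3} - - \frac{8}{3} = \frac{4}{3} + \frac{8}{3} = 4$)
$O{\left(K \right)} = \frac{2 K}{6 + K}$
$d{\left(w \right)} = \frac{1}{\frac{1}{2} + w}$ ($d{\left(w \right)} = \frac{1}{w + 2 \cdot 2 \frac{1}{6 + 2}} = \frac{1}{w + 2 \cdot 2 \cdot \frac{1}{8}} = \frac{1}{w + \frac{1}{2}} = \frac{1}{\frac{1}{2} + w}$)
$d{\left(0 \right)} 10 l = \frac{2}{1 + 2 \cdot 0} \cdot 10 \cdot 4 = \frac{2}{1 + 0} \cdot 10 \cdot 4 = \frac{2}{1} \cdot 10 \cdot 4 = 2 \cdot 1 \cdot 10 \cdot 4 = 2 \cdot 10 \cdot 4 = 20 \cdot 4 = 80$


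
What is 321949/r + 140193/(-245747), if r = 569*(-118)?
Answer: -88530839309/16499945074 ≈ -5.3655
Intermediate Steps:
r = -67142
321949/r + 140193/(-245747) = 321949/(-67142) + 140193/(-245747) = 321949*(-1/67142) + 140193*(-1/245747) = -321949/67142 - 140193/245747 = -88530839309/16499945074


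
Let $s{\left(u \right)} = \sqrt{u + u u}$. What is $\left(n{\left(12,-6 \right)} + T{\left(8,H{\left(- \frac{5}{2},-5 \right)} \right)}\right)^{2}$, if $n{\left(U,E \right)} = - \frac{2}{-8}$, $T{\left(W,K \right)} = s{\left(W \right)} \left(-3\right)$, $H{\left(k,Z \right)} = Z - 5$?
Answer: $\frac{10369}{16} - 9 \sqrt{2} \approx 635.33$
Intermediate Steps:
$s{\left(u \right)} = \sqrt{u + u^{2}}$
$H{\left(k,Z \right)} = -5 + Z$
$T{\left(W,K \right)} = - 3 \sqrt{W \left(1 + W\right)}$ ($T{\left(W,K \right)} = \sqrt{W \left(1 + W\right)} \left(-3\right) = - 3 \sqrt{W \left(1 + W\right)}$)
$n{\left(U,E \right)} = \frac{1}{4}$ ($n{\left(U,E \right)} = \left(-2\right) \left(- \frac{1}{8}\right) = \frac{1}{4}$)
$\left(n{\left(12,-6 \right)} + T{\left(8,H{\left(- \frac{5}{2},-5 \right)} \right)}\right)^{2} = \left(\frac{1}{4} - 3 \sqrt{8 \left(1 + 8\right)}\right)^{2} = \left(\frac{1}{4} - 3 \sqrt{8 \cdot 9}\right)^{2} = \left(\frac{1}{4} - 3 \sqrt{72}\right)^{2} = \left(\frac{1}{4} - 3 \cdot 6 \sqrt{2}\right)^{2} = \left(\frac{1}{4} - 18 \sqrt{2}\right)^{2}$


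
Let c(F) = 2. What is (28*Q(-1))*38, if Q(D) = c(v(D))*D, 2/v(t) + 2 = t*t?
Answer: -2128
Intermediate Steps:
v(t) = 2/(-2 + t**2) (v(t) = 2/(-2 + t*t) = 2/(-2 + t**2))
Q(D) = 2*D
(28*Q(-1))*38 = (28*(2*(-1)))*38 = (28*(-2))*38 = -56*38 = -2128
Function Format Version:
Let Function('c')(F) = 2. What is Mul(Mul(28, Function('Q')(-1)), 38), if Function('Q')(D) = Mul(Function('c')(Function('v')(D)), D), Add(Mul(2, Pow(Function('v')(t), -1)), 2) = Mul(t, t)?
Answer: -2128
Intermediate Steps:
Function('v')(t) = Mul(2, Pow(Add(-2, Pow(t, 2)), -1)) (Function('v')(t) = Mul(2, Pow(Add(-2, Mul(t, t)), -1)) = Mul(2, Pow(Add(-2, Pow(t, 2)), -1)))
Function('Q')(D) = Mul(2, D)
Mul(Mul(28, Function('Q')(-1)), 38) = Mul(Mul(28, Mul(2, -1)), 38) = Mul(Mul(28, -2), 38) = Mul(-56, 38) = -2128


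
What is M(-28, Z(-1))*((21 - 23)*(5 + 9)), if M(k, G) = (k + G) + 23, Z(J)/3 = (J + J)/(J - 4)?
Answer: 532/5 ≈ 106.40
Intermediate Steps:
Z(J) = 6*J/(-4 + J) (Z(J) = 3*((J + J)/(J - 4)) = 3*((2*J)/(-4 + J)) = 3*(2*J/(-4 + J)) = 6*J/(-4 + J))
M(k, G) = 23 + G + k (M(k, G) = (G + k) + 23 = 23 + G + k)
M(-28, Z(-1))*((21 - 23)*(5 + 9)) = (23 + 6*(-1)/(-4 - 1) - 28)*((21 - 23)*(5 + 9)) = (23 + 6*(-1)/(-5) - 28)*(-2*14) = (23 + 6*(-1)*(-⅕) - 28)*(-28) = (23 + 6/5 - 28)*(-28) = -19/5*(-28) = 532/5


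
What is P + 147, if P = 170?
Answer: 317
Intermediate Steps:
P + 147 = 170 + 147 = 317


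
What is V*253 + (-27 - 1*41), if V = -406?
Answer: -102786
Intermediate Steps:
V*253 + (-27 - 1*41) = -406*253 + (-27 - 1*41) = -102718 + (-27 - 41) = -102718 - 68 = -102786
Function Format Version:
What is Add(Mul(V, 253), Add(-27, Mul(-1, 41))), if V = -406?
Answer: -102786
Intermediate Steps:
Add(Mul(V, 253), Add(-27, Mul(-1, 41))) = Add(Mul(-406, 253), Add(-27, Mul(-1, 41))) = Add(-102718, Add(-27, -41)) = Add(-102718, -68) = -102786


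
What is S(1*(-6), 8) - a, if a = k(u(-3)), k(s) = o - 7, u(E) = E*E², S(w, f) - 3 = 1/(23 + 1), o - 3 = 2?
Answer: 121/24 ≈ 5.0417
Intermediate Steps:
o = 5 (o = 3 + 2 = 5)
S(w, f) = 73/24 (S(w, f) = 3 + 1/(23 + 1) = 3 + 1/24 = 73/24)
u(E) = E³
k(s) = -2 (k(s) = 5 - 7 = -2)
a = -2
S(1*(-6), 8) - a = 73/24 - 1*(-2) = 73/24 + 2 = 121/24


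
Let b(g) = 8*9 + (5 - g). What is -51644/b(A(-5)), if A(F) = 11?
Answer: -25822/33 ≈ -782.48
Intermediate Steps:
b(g) = 77 - g (b(g) = 72 + (5 - g) = 77 - g)
-51644/b(A(-5)) = -51644/(77 - 1*11) = -51644/(77 - 11) = -51644/66 = -51644*1/66 = -25822/33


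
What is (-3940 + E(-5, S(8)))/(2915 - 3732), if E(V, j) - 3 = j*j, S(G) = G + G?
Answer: 3681/817 ≈ 4.5055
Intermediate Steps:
S(G) = 2*G
E(V, j) = 3 + j² (E(V, j) = 3 + j*j = 3 + j²)
(-3940 + E(-5, S(8)))/(2915 - 3732) = (-3940 + (3 + (2*8)²))/(2915 - 3732) = (-3940 + (3 + 16²))/(-817) = (-3940 + (3 + 256))*(-1/817) = (-3940 + 259)*(-1/817) = -3681*(-1/817) = 3681/817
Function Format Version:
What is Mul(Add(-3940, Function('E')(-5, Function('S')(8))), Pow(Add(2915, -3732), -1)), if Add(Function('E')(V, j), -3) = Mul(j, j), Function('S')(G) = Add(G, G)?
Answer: Rational(3681, 817) ≈ 4.5055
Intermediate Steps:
Function('S')(G) = Mul(2, G)
Function('E')(V, j) = Add(3, Pow(j, 2)) (Function('E')(V, j) = Add(3, Mul(j, j)) = Add(3, Pow(j, 2)))
Mul(Add(-3940, Function('E')(-5, Function('S')(8))), Pow(Add(2915, -3732), -1)) = Mul(Add(-3940, Add(3, Pow(Mul(2, 8), 2))), Pow(Add(2915, -3732), -1)) = Mul(Add(-3940, Add(3, Pow(16, 2))), Pow(-817, -1)) = Mul(Add(-3940, Add(3, 256)), Rational(-1, 817)) = Mul(Add(-3940, 259), Rational(-1, 817)) = Mul(-3681, Rational(-1, 817)) = Rational(3681, 817)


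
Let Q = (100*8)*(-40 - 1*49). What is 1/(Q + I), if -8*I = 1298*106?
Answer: -2/176797 ≈ -1.1312e-5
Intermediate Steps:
I = -34397/2 (I = -649*106/4 = -1/8*137588 = -34397/2 ≈ -17199.)
Q = -71200 (Q = 800*(-40 - 49) = 800*(-89) = -71200)
1/(Q + I) = 1/(-71200 - 34397/2) = 1/(-176797/2) = -2/176797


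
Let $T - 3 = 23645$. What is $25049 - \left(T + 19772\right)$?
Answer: $-18371$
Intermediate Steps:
$T = 23648$ ($T = 3 + 23645 = 23648$)
$25049 - \left(T + 19772\right) = 25049 - \left(23648 + 19772\right) = 25049 - 43420 = -18371$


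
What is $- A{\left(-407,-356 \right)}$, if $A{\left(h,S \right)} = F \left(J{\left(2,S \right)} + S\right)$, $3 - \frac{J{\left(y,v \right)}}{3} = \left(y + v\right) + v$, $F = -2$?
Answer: $3566$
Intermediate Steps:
$J{\left(y,v \right)} = 9 - 6 v - 3 y$ ($J{\left(y,v \right)} = 9 - 3 \left(\left(y + v\right) + v\right) = 9 - 3 \left(\left(v + y\right) + v\right) = 9 - 3 \left(y + 2 v\right) = 9 - \left(3 y + 6 v\right) = 9 - 6 v - 3 y$)
$A{\left(h,S \right)} = -6 + 10 S$ ($A{\left(h,S \right)} = - 2 \left(\left(9 - 6 S - 6\right) + S\right) = - 2 \left(\left(3 - 6 S\right) + S\right) = - 2 \left(3 - 5 S\right) = -6 + 10 S$)
$- A{\left(-407,-356 \right)} = - (-6 + 10 \left(-356\right)) = - (-6 - 3560) = \left(-1\right) \left(-3566\right) = 3566$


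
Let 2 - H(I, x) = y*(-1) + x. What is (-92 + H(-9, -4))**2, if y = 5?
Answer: 6561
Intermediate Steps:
H(I, x) = 7 - x (H(I, x) = 2 - (5*(-1) + x) = 2 - (-5 + x) = 2 + (5 - x) = 7 - x)
(-92 + H(-9, -4))**2 = (-92 + (7 - 1*(-4)))**2 = (-92 + (7 + 4))**2 = (-92 + 11)**2 = (-81)**2 = 6561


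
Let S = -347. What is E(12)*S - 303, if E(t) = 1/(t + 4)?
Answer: -5195/16 ≈ -324.69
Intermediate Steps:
E(t) = 1/(4 + t)
E(12)*S - 303 = -347/(4 + 12) - 303 = -347/16 - 303 = -5195/16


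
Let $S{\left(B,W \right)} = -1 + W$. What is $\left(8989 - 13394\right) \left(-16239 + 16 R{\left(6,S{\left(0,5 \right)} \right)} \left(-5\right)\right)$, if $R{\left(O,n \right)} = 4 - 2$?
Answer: $72237595$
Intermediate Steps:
$R{\left(O,n \right)} = 2$
$\left(8989 - 13394\right) \left(-16239 + 16 R{\left(6,S{\left(0,5 \right)} \right)} \left(-5\right)\right) = \left(8989 - 13394\right) \left(-16239 + 16 \cdot 2 \left(-5\right)\right) = - 4405 \left(-16239 + 32 \left(-5\right)\right) = - 4405 \left(-16239 - 160\right) = \left(-4405\right) \left(-16399\right) = 72237595$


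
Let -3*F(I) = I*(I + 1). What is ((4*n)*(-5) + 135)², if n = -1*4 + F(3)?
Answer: 87025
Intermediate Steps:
F(I) = -I*(1 + I)/3 (F(I) = -I*(I + 1)/3 = -I*(1 + I)/3)
n = -8 (n = -1*4 - ⅓*3*(1 + 3) = -4 - ⅓*3*4 = -4 - 4 = -8)
((4*n)*(-5) + 135)² = ((4*(-8))*(-5) + 135)² = (-32*(-5) + 135)² = (160 + 135)² = 295² = 87025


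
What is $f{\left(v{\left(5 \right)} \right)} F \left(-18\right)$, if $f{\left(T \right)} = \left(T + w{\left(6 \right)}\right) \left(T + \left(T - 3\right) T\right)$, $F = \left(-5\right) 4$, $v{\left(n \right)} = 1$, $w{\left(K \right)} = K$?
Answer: $-2520$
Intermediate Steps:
$F = -20$
$f{\left(T \right)} = \left(6 + T\right) \left(T + T \left(-3 + T\right)\right)$ ($f{\left(T \right)} = \left(T + 6\right) \left(T + \left(T - 3\right) T\right) = \left(6 + T\right) \left(T + \left(-3 + T\right) T\right) = \left(6 + T\right) \left(T + T \left(-3 + T\right)\right)$)
$f{\left(v{\left(5 \right)} \right)} F \left(-18\right) = 1 \left(-12 + 1^{2} + 4 \cdot 1\right) \left(-20\right) \left(-18\right) = 1 \left(-12 + 1 + 4\right) \left(-20\right) \left(-18\right) = 1 \left(-7\right) \left(-20\right) \left(-18\right) = \left(-7\right) \left(-20\right) \left(-18\right) = 140 \left(-18\right) = -2520$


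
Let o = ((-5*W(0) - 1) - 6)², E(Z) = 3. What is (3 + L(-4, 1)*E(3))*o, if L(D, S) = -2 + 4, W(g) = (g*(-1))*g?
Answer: 441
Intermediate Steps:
W(g) = -g² (W(g) = (-g)*g = -g²)
L(D, S) = 2
o = 49 (o = ((-(-5)*0² - 1) - 6)² = ((-(-5)*0 - 1) - 6)² = ((-5*0 - 1) - 6)² = ((0 - 1) - 6)² = (-1 - 6)² = (-7)² = 49)
(3 + L(-4, 1)*E(3))*o = (3 + 2*3)*49 = (3 + 6)*49 = 9*49 = 441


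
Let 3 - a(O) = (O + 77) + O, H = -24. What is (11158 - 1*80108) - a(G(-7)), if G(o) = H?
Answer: -68924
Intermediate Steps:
G(o) = -24
a(O) = -74 - 2*O (a(O) = 3 - ((O + 77) + O) = 3 - ((77 + O) + O) = 3 - (77 + 2*O) = 3 + (-77 - 2*O) = -74 - 2*O)
(11158 - 1*80108) - a(G(-7)) = (11158 - 1*80108) - (-74 - 2*(-24)) = (11158 - 80108) - (-74 + 48) = -68950 - 1*(-26) = -68950 + 26 = -68924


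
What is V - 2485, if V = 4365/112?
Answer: -273955/112 ≈ -2446.0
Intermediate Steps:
V = 4365/112 (V = 4365*(1/112) = 4365/112 ≈ 38.973)
V - 2485 = 4365/112 - 2485 = -273955/112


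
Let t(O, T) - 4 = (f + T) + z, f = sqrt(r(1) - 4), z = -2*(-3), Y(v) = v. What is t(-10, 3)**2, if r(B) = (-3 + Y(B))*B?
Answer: (13 + I*sqrt(6))**2 ≈ 163.0 + 63.687*I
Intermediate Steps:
z = 6
r(B) = B*(-3 + B) (r(B) = (-3 + B)*B = B*(-3 + B))
f = I*sqrt(6) (f = sqrt(1*(-3 + 1) - 4) = sqrt(1*(-2) - 4) = sqrt(-2 - 4) = sqrt(-6) = I*sqrt(6) ≈ 2.4495*I)
t(O, T) = 10 + T + I*sqrt(6) (t(O, T) = 4 + ((I*sqrt(6) + T) + 6) = 4 + ((T + I*sqrt(6)) + 6) = 4 + (6 + T + I*sqrt(6)) = 10 + T + I*sqrt(6))
t(-10, 3)**2 = (10 + 3 + I*sqrt(6))**2 = (13 + I*sqrt(6))**2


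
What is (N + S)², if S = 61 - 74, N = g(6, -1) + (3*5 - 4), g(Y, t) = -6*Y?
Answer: 1444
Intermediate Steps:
N = -25 (N = -6*6 + (3*5 - 4) = -36 + (15 - 4) = -36 + 11 = -25)
S = -13
(N + S)² = (-25 - 13)² = (-38)² = 1444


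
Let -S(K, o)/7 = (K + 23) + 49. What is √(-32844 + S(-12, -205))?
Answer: 12*I*√231 ≈ 182.38*I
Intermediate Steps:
S(K, o) = -504 - 7*K (S(K, o) = -7*((K + 23) + 49) = -7*((23 + K) + 49) = -7*(72 + K) = -504 - 7*K)
√(-32844 + S(-12, -205)) = √(-32844 + (-504 - 7*(-12))) = √(-32844 + (-504 + 84)) = √(-32844 - 420) = √(-33264) = 12*I*√231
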